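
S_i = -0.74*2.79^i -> [-0.74, -2.06, -5.76, -16.07, -44.84]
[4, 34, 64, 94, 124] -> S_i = 4 + 30*i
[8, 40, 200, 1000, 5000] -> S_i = 8*5^i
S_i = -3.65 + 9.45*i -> [-3.65, 5.8, 15.25, 24.7, 34.15]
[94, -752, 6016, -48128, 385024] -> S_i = 94*-8^i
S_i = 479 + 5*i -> [479, 484, 489, 494, 499]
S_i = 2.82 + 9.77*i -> [2.82, 12.59, 22.36, 32.13, 41.9]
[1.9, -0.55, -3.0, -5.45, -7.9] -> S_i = 1.90 + -2.45*i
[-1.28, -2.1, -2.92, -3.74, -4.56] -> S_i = -1.28 + -0.82*i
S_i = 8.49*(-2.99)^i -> [8.49, -25.39, 75.9, -226.95, 678.57]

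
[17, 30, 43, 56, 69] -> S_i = 17 + 13*i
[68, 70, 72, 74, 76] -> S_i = 68 + 2*i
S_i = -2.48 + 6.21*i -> [-2.48, 3.73, 9.94, 16.15, 22.36]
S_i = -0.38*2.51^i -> [-0.38, -0.95, -2.39, -6.01, -15.08]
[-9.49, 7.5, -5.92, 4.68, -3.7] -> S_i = -9.49*(-0.79)^i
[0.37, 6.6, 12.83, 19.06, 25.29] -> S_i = 0.37 + 6.23*i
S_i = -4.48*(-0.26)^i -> [-4.48, 1.16, -0.3, 0.08, -0.02]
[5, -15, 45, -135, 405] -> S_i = 5*-3^i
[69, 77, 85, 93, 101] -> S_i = 69 + 8*i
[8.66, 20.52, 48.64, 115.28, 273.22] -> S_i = 8.66*2.37^i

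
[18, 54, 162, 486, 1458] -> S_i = 18*3^i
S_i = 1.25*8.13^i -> [1.25, 10.16, 82.62, 671.71, 5461.0]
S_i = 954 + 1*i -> [954, 955, 956, 957, 958]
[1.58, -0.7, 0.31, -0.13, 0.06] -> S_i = 1.58*(-0.44)^i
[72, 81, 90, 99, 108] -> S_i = 72 + 9*i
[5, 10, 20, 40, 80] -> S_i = 5*2^i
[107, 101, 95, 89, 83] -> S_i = 107 + -6*i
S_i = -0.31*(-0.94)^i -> [-0.31, 0.29, -0.27, 0.26, -0.24]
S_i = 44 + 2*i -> [44, 46, 48, 50, 52]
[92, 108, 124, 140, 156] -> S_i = 92 + 16*i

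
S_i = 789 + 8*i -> [789, 797, 805, 813, 821]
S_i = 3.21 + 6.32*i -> [3.21, 9.53, 15.85, 22.17, 28.49]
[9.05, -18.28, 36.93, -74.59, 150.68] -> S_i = 9.05*(-2.02)^i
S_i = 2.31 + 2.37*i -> [2.31, 4.68, 7.05, 9.42, 11.79]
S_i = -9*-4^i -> [-9, 36, -144, 576, -2304]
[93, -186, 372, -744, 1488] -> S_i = 93*-2^i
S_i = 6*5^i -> [6, 30, 150, 750, 3750]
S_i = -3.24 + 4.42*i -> [-3.24, 1.18, 5.6, 10.02, 14.44]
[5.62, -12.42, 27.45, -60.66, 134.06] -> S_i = 5.62*(-2.21)^i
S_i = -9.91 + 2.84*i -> [-9.91, -7.07, -4.23, -1.39, 1.45]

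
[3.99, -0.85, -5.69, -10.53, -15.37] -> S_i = 3.99 + -4.84*i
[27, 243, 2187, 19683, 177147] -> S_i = 27*9^i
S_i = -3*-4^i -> [-3, 12, -48, 192, -768]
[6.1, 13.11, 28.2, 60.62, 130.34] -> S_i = 6.10*2.15^i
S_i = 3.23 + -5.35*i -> [3.23, -2.12, -7.47, -12.82, -18.17]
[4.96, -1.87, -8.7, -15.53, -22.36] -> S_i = 4.96 + -6.83*i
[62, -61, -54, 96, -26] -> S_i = Random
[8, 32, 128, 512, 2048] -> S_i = 8*4^i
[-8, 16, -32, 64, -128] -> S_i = -8*-2^i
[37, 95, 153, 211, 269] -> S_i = 37 + 58*i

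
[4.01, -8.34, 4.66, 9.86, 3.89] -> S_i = Random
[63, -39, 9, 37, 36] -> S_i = Random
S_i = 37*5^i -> [37, 185, 925, 4625, 23125]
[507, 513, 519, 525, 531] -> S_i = 507 + 6*i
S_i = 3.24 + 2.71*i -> [3.24, 5.95, 8.66, 11.37, 14.08]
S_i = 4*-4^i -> [4, -16, 64, -256, 1024]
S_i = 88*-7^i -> [88, -616, 4312, -30184, 211288]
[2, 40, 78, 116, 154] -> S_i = 2 + 38*i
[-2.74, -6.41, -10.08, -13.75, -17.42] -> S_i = -2.74 + -3.67*i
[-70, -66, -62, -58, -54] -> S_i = -70 + 4*i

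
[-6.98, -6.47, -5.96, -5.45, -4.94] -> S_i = -6.98 + 0.51*i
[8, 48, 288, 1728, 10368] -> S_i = 8*6^i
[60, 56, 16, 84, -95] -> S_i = Random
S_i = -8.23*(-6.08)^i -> [-8.23, 50.04, -304.23, 1849.74, -11246.42]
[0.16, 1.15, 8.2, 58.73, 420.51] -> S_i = 0.16*7.16^i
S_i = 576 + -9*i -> [576, 567, 558, 549, 540]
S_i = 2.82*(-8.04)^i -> [2.82, -22.67, 182.29, -1465.61, 11783.47]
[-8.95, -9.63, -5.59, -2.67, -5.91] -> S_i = Random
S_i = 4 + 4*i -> [4, 8, 12, 16, 20]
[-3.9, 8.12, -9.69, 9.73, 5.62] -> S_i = Random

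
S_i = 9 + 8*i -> [9, 17, 25, 33, 41]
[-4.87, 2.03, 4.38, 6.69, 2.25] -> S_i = Random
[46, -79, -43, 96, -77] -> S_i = Random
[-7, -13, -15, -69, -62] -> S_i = Random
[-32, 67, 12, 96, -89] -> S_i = Random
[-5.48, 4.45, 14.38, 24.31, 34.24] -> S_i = -5.48 + 9.93*i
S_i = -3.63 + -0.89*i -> [-3.63, -4.52, -5.41, -6.3, -7.19]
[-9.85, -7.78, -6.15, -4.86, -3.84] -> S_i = -9.85*0.79^i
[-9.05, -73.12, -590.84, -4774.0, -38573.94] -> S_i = -9.05*8.08^i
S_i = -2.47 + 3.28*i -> [-2.47, 0.81, 4.09, 7.37, 10.65]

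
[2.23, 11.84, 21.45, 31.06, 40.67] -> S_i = 2.23 + 9.61*i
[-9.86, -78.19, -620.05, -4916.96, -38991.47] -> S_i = -9.86*7.93^i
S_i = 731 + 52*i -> [731, 783, 835, 887, 939]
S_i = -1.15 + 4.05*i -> [-1.15, 2.9, 6.95, 11.0, 15.05]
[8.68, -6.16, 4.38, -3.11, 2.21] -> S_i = 8.68*(-0.71)^i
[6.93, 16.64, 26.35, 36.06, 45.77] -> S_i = 6.93 + 9.71*i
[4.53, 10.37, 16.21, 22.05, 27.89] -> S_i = 4.53 + 5.84*i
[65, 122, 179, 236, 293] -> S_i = 65 + 57*i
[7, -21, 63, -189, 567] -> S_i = 7*-3^i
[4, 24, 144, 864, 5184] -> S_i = 4*6^i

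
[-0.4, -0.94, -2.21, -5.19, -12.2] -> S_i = -0.40*2.35^i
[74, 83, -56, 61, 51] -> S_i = Random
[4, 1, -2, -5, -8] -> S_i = 4 + -3*i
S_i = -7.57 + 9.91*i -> [-7.57, 2.34, 12.25, 22.16, 32.07]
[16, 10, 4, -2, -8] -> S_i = 16 + -6*i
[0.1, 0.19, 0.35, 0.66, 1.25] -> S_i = 0.10*1.88^i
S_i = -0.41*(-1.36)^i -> [-0.41, 0.56, -0.76, 1.03, -1.4]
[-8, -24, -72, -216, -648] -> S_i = -8*3^i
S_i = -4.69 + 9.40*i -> [-4.69, 4.71, 14.11, 23.51, 32.91]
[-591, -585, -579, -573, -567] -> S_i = -591 + 6*i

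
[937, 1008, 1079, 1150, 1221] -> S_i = 937 + 71*i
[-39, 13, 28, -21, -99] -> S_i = Random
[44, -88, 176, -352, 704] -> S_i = 44*-2^i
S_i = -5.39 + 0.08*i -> [-5.39, -5.31, -5.23, -5.15, -5.07]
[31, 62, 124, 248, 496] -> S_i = 31*2^i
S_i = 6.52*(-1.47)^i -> [6.52, -9.58, 14.09, -20.71, 30.45]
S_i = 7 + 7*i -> [7, 14, 21, 28, 35]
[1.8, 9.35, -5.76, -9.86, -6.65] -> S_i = Random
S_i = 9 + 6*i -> [9, 15, 21, 27, 33]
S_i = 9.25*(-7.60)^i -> [9.25, -70.3, 534.28, -4060.53, 30860.01]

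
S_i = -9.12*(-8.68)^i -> [-9.12, 79.16, -687.12, 5964.22, -51769.47]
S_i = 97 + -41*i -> [97, 56, 15, -26, -67]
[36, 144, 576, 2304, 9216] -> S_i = 36*4^i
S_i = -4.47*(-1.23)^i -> [-4.47, 5.5, -6.76, 8.32, -10.23]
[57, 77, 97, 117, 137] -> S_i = 57 + 20*i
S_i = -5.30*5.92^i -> [-5.3, -31.38, -185.75, -1099.62, -6509.73]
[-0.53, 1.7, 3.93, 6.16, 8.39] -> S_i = -0.53 + 2.23*i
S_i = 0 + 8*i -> [0, 8, 16, 24, 32]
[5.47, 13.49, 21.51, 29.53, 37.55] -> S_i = 5.47 + 8.02*i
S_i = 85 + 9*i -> [85, 94, 103, 112, 121]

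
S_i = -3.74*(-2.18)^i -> [-3.74, 8.15, -17.77, 38.75, -84.47]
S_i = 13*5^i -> [13, 65, 325, 1625, 8125]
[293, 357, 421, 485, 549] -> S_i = 293 + 64*i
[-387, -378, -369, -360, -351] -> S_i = -387 + 9*i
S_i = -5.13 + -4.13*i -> [-5.13, -9.26, -13.39, -17.52, -21.65]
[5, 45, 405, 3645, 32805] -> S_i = 5*9^i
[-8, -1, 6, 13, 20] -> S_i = -8 + 7*i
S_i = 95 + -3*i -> [95, 92, 89, 86, 83]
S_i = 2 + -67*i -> [2, -65, -132, -199, -266]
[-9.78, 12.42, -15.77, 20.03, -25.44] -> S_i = -9.78*(-1.27)^i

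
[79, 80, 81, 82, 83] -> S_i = 79 + 1*i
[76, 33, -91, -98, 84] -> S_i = Random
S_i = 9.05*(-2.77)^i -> [9.05, -25.07, 69.44, -192.35, 532.8]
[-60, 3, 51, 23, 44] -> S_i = Random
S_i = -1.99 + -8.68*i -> [-1.99, -10.67, -19.35, -28.03, -36.71]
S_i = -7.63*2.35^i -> [-7.63, -17.93, -42.14, -99.02, -232.7]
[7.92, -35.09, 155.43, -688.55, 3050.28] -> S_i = 7.92*(-4.43)^i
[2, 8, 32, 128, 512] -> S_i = 2*4^i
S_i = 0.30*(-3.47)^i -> [0.3, -1.04, 3.61, -12.53, 43.49]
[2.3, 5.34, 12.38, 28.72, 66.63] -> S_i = 2.30*2.32^i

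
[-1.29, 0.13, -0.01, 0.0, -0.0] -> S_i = -1.29*(-0.10)^i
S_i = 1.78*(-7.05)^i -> [1.78, -12.55, 88.47, -623.72, 4397.2]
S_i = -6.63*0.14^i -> [-6.63, -0.93, -0.13, -0.02, -0.0]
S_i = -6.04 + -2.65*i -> [-6.04, -8.69, -11.34, -13.99, -16.64]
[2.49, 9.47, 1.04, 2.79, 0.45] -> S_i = Random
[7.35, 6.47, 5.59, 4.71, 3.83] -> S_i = 7.35 + -0.88*i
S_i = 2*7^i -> [2, 14, 98, 686, 4802]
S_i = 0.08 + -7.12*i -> [0.08, -7.04, -14.16, -21.28, -28.4]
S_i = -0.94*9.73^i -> [-0.94, -9.15, -88.99, -865.9, -8425.18]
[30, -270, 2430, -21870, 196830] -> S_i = 30*-9^i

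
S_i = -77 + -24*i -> [-77, -101, -125, -149, -173]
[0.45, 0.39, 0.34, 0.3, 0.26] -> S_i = 0.45*0.87^i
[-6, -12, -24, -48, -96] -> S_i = -6*2^i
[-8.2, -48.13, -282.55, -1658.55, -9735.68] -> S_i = -8.20*5.87^i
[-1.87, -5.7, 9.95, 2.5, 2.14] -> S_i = Random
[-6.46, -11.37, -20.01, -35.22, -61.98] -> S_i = -6.46*1.76^i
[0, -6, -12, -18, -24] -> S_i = 0 + -6*i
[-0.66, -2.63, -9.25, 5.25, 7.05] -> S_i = Random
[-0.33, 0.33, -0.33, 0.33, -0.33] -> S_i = -0.33*(-1.00)^i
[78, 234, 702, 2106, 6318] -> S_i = 78*3^i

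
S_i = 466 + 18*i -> [466, 484, 502, 520, 538]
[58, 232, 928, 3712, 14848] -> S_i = 58*4^i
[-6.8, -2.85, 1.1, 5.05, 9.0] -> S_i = -6.80 + 3.95*i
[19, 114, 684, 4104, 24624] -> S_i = 19*6^i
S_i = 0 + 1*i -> [0, 1, 2, 3, 4]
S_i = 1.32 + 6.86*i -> [1.32, 8.18, 15.04, 21.9, 28.76]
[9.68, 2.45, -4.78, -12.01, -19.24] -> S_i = 9.68 + -7.23*i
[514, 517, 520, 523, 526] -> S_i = 514 + 3*i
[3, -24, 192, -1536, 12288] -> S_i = 3*-8^i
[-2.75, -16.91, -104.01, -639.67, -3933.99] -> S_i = -2.75*6.15^i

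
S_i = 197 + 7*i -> [197, 204, 211, 218, 225]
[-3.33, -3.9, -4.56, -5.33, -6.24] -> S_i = -3.33*1.17^i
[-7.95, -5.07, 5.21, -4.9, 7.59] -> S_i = Random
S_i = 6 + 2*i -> [6, 8, 10, 12, 14]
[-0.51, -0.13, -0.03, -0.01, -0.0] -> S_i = -0.51*0.25^i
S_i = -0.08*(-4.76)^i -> [-0.08, 0.38, -1.81, 8.63, -41.07]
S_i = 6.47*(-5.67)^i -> [6.47, -36.68, 208.0, -1179.38, 6687.08]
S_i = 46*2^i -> [46, 92, 184, 368, 736]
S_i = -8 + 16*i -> [-8, 8, 24, 40, 56]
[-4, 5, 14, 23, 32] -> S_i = -4 + 9*i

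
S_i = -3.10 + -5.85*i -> [-3.1, -8.95, -14.8, -20.65, -26.5]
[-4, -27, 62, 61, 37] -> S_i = Random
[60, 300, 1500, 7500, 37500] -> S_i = 60*5^i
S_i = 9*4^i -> [9, 36, 144, 576, 2304]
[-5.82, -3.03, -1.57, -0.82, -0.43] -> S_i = -5.82*0.52^i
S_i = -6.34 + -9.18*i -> [-6.34, -15.52, -24.7, -33.88, -43.06]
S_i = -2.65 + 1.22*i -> [-2.65, -1.43, -0.21, 1.01, 2.23]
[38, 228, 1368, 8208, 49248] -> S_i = 38*6^i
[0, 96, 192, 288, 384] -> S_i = 0 + 96*i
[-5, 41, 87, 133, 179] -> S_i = -5 + 46*i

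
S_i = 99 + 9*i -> [99, 108, 117, 126, 135]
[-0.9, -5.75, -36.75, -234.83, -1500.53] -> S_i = -0.90*6.39^i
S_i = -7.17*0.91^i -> [-7.17, -6.52, -5.94, -5.4, -4.92]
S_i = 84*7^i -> [84, 588, 4116, 28812, 201684]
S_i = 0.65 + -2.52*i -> [0.65, -1.87, -4.39, -6.91, -9.43]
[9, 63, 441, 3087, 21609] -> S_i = 9*7^i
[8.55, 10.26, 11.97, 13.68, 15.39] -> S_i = 8.55 + 1.71*i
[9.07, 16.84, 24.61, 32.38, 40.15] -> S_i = 9.07 + 7.77*i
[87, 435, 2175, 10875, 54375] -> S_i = 87*5^i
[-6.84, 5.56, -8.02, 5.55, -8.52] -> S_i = Random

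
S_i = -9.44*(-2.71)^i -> [-9.44, 25.58, -69.33, 187.88, -509.15]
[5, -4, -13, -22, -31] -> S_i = 5 + -9*i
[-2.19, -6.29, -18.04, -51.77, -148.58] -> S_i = -2.19*2.87^i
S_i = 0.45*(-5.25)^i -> [0.45, -2.36, 12.4, -65.12, 341.86]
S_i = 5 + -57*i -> [5, -52, -109, -166, -223]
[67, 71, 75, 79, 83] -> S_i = 67 + 4*i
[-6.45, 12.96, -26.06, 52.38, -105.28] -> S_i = -6.45*(-2.01)^i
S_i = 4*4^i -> [4, 16, 64, 256, 1024]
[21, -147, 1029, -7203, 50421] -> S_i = 21*-7^i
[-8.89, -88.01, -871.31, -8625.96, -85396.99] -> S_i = -8.89*9.90^i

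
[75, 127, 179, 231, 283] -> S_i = 75 + 52*i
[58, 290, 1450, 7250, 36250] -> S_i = 58*5^i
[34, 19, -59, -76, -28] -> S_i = Random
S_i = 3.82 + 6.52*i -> [3.82, 10.34, 16.86, 23.38, 29.9]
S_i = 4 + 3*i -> [4, 7, 10, 13, 16]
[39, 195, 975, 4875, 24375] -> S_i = 39*5^i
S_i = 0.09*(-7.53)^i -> [0.09, -0.68, 5.1, -38.43, 289.35]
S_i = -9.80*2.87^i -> [-9.8, -28.13, -80.72, -231.67, -664.9]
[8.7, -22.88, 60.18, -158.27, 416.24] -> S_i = 8.70*(-2.63)^i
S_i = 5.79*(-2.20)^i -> [5.79, -12.74, 28.02, -61.65, 135.63]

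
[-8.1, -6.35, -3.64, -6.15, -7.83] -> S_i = Random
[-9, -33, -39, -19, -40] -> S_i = Random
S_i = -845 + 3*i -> [-845, -842, -839, -836, -833]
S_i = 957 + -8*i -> [957, 949, 941, 933, 925]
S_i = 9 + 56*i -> [9, 65, 121, 177, 233]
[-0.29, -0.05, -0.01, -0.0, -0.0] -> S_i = -0.29*0.18^i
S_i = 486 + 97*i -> [486, 583, 680, 777, 874]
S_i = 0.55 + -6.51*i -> [0.55, -5.96, -12.47, -18.98, -25.49]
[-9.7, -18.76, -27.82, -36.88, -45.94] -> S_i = -9.70 + -9.06*i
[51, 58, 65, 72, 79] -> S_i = 51 + 7*i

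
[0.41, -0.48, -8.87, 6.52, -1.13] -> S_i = Random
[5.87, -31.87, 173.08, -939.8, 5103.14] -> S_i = 5.87*(-5.43)^i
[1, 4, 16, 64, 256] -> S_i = 1*4^i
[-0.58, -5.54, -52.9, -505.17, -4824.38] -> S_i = -0.58*9.55^i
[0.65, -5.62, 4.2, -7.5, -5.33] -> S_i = Random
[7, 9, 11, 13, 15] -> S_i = 7 + 2*i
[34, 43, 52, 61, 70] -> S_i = 34 + 9*i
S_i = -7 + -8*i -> [-7, -15, -23, -31, -39]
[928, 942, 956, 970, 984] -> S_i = 928 + 14*i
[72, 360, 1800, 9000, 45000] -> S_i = 72*5^i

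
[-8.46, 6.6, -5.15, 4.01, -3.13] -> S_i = -8.46*(-0.78)^i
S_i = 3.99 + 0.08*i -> [3.99, 4.07, 4.15, 4.23, 4.31]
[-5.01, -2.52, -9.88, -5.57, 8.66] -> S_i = Random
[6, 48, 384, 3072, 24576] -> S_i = 6*8^i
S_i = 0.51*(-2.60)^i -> [0.51, -1.33, 3.45, -8.96, 23.31]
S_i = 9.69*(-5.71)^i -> [9.69, -55.33, 315.93, -1803.98, 10300.73]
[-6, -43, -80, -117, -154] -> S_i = -6 + -37*i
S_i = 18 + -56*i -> [18, -38, -94, -150, -206]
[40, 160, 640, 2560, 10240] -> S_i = 40*4^i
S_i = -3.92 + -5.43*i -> [-3.92, -9.35, -14.78, -20.21, -25.64]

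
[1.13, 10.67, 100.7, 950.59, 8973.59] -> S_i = 1.13*9.44^i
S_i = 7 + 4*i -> [7, 11, 15, 19, 23]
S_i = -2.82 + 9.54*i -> [-2.82, 6.72, 16.26, 25.8, 35.34]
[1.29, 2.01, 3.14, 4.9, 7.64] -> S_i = 1.29*1.56^i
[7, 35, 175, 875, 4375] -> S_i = 7*5^i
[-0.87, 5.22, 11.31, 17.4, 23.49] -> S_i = -0.87 + 6.09*i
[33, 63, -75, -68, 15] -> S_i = Random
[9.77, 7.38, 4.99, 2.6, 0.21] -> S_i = 9.77 + -2.39*i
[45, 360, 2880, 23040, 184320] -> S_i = 45*8^i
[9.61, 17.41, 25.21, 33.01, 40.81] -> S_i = 9.61 + 7.80*i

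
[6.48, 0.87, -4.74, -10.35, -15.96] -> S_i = 6.48 + -5.61*i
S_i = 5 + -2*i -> [5, 3, 1, -1, -3]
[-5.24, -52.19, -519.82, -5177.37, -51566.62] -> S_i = -5.24*9.96^i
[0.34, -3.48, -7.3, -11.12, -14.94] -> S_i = 0.34 + -3.82*i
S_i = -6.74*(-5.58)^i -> [-6.74, 37.61, -209.86, 1171.02, -6534.26]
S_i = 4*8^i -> [4, 32, 256, 2048, 16384]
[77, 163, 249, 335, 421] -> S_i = 77 + 86*i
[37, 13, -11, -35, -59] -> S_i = 37 + -24*i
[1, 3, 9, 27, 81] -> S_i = 1*3^i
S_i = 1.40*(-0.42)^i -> [1.4, -0.59, 0.25, -0.1, 0.04]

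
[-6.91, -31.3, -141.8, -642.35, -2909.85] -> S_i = -6.91*4.53^i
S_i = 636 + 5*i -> [636, 641, 646, 651, 656]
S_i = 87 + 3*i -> [87, 90, 93, 96, 99]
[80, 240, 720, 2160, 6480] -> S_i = 80*3^i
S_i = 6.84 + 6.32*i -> [6.84, 13.16, 19.48, 25.8, 32.12]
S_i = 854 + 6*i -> [854, 860, 866, 872, 878]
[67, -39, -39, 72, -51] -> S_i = Random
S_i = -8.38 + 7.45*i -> [-8.38, -0.93, 6.52, 13.97, 21.42]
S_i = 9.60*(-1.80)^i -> [9.6, -17.28, 31.1, -55.99, 100.78]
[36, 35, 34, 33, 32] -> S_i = 36 + -1*i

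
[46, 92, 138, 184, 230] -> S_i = 46 + 46*i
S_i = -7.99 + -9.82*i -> [-7.99, -17.81, -27.63, -37.45, -47.27]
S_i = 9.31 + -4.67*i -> [9.31, 4.64, -0.03, -4.7, -9.37]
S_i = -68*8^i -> [-68, -544, -4352, -34816, -278528]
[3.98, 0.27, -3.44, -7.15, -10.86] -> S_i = 3.98 + -3.71*i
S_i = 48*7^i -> [48, 336, 2352, 16464, 115248]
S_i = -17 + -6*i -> [-17, -23, -29, -35, -41]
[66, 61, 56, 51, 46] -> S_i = 66 + -5*i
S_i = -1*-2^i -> [-1, 2, -4, 8, -16]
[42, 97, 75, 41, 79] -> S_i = Random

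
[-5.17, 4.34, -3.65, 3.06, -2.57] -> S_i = -5.17*(-0.84)^i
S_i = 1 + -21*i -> [1, -20, -41, -62, -83]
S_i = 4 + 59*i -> [4, 63, 122, 181, 240]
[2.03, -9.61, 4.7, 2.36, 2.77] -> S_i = Random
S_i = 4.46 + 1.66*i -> [4.46, 6.12, 7.78, 9.44, 11.1]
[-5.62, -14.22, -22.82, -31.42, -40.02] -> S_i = -5.62 + -8.60*i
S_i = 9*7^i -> [9, 63, 441, 3087, 21609]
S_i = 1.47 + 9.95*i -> [1.47, 11.42, 21.37, 31.32, 41.27]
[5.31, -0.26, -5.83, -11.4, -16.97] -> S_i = 5.31 + -5.57*i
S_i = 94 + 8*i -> [94, 102, 110, 118, 126]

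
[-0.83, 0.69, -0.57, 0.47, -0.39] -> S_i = -0.83*(-0.83)^i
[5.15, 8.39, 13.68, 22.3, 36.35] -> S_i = 5.15*1.63^i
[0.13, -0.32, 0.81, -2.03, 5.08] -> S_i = 0.13*(-2.50)^i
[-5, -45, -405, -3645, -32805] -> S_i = -5*9^i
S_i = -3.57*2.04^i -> [-3.57, -7.28, -14.86, -30.31, -61.83]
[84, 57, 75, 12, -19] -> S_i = Random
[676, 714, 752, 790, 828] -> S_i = 676 + 38*i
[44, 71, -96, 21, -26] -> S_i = Random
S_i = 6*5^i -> [6, 30, 150, 750, 3750]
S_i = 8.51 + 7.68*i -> [8.51, 16.19, 23.87, 31.55, 39.23]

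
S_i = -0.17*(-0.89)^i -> [-0.17, 0.15, -0.13, 0.12, -0.11]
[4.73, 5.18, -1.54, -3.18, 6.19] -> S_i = Random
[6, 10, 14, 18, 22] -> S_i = 6 + 4*i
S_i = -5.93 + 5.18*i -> [-5.93, -0.75, 4.43, 9.61, 14.79]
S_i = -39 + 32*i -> [-39, -7, 25, 57, 89]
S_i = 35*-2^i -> [35, -70, 140, -280, 560]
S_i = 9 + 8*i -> [9, 17, 25, 33, 41]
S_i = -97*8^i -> [-97, -776, -6208, -49664, -397312]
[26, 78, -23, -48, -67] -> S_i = Random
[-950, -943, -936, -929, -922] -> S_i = -950 + 7*i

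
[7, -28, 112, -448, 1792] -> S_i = 7*-4^i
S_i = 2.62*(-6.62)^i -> [2.62, -17.34, 114.82, -760.11, 5031.91]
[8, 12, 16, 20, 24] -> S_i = 8 + 4*i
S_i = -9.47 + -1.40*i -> [-9.47, -10.87, -12.27, -13.67, -15.07]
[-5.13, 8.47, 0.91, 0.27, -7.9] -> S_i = Random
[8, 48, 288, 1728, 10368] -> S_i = 8*6^i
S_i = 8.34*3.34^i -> [8.34, 27.86, 93.04, 310.75, 1037.89]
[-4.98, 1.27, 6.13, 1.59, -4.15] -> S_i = Random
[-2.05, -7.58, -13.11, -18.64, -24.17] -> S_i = -2.05 + -5.53*i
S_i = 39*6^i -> [39, 234, 1404, 8424, 50544]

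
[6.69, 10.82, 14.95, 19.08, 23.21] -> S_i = 6.69 + 4.13*i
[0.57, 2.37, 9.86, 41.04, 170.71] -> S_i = 0.57*4.16^i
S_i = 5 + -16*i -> [5, -11, -27, -43, -59]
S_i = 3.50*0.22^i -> [3.5, 0.77, 0.17, 0.04, 0.01]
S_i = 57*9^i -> [57, 513, 4617, 41553, 373977]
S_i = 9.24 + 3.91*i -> [9.24, 13.15, 17.06, 20.97, 24.88]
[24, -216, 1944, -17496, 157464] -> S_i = 24*-9^i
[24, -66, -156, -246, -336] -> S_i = 24 + -90*i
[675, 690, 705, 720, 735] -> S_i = 675 + 15*i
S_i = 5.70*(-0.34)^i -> [5.7, -1.94, 0.66, -0.22, 0.08]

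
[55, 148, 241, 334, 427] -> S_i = 55 + 93*i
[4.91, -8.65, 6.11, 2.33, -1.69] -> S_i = Random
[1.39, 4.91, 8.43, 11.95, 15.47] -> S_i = 1.39 + 3.52*i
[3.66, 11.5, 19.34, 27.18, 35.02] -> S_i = 3.66 + 7.84*i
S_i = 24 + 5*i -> [24, 29, 34, 39, 44]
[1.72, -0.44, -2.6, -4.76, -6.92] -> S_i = 1.72 + -2.16*i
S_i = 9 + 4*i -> [9, 13, 17, 21, 25]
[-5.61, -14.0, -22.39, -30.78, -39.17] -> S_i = -5.61 + -8.39*i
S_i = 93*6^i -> [93, 558, 3348, 20088, 120528]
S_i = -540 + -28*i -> [-540, -568, -596, -624, -652]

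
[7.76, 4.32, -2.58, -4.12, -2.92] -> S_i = Random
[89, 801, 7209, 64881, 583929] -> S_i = 89*9^i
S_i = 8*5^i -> [8, 40, 200, 1000, 5000]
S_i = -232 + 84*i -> [-232, -148, -64, 20, 104]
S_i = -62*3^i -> [-62, -186, -558, -1674, -5022]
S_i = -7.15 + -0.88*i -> [-7.15, -8.03, -8.91, -9.79, -10.67]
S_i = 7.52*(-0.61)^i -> [7.52, -4.59, 2.8, -1.71, 1.04]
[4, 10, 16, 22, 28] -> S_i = 4 + 6*i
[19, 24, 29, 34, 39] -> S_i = 19 + 5*i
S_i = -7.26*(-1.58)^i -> [-7.26, 11.47, -18.12, 28.64, -45.24]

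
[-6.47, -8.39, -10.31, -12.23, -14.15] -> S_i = -6.47 + -1.92*i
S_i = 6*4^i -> [6, 24, 96, 384, 1536]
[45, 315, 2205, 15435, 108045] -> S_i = 45*7^i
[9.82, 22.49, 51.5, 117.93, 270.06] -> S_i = 9.82*2.29^i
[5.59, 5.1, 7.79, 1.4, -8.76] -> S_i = Random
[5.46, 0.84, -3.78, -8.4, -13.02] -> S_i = 5.46 + -4.62*i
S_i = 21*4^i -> [21, 84, 336, 1344, 5376]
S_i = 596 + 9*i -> [596, 605, 614, 623, 632]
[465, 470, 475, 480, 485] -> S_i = 465 + 5*i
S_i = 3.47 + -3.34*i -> [3.47, 0.13, -3.21, -6.55, -9.89]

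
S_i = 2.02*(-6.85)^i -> [2.02, -13.84, 94.78, -649.27, 4447.48]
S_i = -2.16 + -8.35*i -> [-2.16, -10.51, -18.86, -27.21, -35.56]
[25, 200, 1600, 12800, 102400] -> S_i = 25*8^i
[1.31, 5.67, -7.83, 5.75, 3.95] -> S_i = Random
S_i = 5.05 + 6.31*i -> [5.05, 11.36, 17.67, 23.98, 30.29]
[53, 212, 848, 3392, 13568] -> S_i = 53*4^i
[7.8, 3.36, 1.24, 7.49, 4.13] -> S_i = Random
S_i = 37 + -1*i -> [37, 36, 35, 34, 33]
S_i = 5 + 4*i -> [5, 9, 13, 17, 21]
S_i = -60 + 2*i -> [-60, -58, -56, -54, -52]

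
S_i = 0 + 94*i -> [0, 94, 188, 282, 376]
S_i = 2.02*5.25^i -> [2.02, 10.6, 55.68, 292.3, 1534.58]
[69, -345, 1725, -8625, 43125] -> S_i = 69*-5^i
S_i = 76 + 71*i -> [76, 147, 218, 289, 360]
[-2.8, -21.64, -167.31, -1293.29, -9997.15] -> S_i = -2.80*7.73^i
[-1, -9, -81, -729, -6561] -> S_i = -1*9^i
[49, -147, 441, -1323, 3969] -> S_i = 49*-3^i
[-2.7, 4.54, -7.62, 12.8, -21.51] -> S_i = -2.70*(-1.68)^i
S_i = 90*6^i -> [90, 540, 3240, 19440, 116640]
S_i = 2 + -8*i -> [2, -6, -14, -22, -30]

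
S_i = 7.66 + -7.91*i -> [7.66, -0.25, -8.16, -16.07, -23.98]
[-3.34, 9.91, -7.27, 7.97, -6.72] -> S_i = Random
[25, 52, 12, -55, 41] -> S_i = Random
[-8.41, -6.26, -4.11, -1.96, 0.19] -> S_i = -8.41 + 2.15*i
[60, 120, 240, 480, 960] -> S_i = 60*2^i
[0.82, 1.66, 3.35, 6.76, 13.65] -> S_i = 0.82*2.02^i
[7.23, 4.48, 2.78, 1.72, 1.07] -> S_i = 7.23*0.62^i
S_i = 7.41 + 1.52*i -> [7.41, 8.93, 10.45, 11.97, 13.49]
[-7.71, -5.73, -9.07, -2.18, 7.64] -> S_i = Random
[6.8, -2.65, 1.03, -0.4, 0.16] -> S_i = 6.80*(-0.39)^i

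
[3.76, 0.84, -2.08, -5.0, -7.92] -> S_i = 3.76 + -2.92*i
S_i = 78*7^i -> [78, 546, 3822, 26754, 187278]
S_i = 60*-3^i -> [60, -180, 540, -1620, 4860]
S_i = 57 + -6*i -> [57, 51, 45, 39, 33]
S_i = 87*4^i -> [87, 348, 1392, 5568, 22272]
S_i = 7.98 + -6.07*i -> [7.98, 1.91, -4.16, -10.23, -16.3]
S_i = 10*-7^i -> [10, -70, 490, -3430, 24010]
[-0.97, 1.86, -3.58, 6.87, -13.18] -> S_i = -0.97*(-1.92)^i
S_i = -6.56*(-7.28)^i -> [-6.56, 47.76, -347.67, 2531.03, -18425.93]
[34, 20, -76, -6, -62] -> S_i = Random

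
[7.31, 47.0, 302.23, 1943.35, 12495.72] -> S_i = 7.31*6.43^i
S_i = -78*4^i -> [-78, -312, -1248, -4992, -19968]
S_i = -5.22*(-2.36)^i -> [-5.22, 12.32, -29.07, 68.61, -161.93]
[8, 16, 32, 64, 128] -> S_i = 8*2^i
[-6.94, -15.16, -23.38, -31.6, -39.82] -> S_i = -6.94 + -8.22*i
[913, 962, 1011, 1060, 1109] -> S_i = 913 + 49*i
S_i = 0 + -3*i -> [0, -3, -6, -9, -12]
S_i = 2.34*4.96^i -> [2.34, 11.61, 57.57, 285.54, 1416.26]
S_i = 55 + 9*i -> [55, 64, 73, 82, 91]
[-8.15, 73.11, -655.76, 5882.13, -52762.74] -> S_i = -8.15*(-8.97)^i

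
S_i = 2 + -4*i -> [2, -2, -6, -10, -14]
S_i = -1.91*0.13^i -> [-1.91, -0.25, -0.03, -0.0, -0.0]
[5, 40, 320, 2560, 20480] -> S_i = 5*8^i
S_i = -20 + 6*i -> [-20, -14, -8, -2, 4]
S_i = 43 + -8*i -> [43, 35, 27, 19, 11]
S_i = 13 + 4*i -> [13, 17, 21, 25, 29]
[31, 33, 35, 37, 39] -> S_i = 31 + 2*i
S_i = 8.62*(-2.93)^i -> [8.62, -25.26, 74.0, -216.83, 635.3]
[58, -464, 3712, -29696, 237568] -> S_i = 58*-8^i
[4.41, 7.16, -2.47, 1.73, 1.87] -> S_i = Random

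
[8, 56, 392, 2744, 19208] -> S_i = 8*7^i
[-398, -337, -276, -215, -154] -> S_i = -398 + 61*i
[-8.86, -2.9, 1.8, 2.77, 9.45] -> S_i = Random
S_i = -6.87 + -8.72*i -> [-6.87, -15.59, -24.31, -33.03, -41.75]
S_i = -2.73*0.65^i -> [-2.73, -1.77, -1.15, -0.75, -0.49]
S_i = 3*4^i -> [3, 12, 48, 192, 768]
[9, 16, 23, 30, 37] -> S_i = 9 + 7*i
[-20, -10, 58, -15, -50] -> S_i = Random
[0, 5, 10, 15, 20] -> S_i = 0 + 5*i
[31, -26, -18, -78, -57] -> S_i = Random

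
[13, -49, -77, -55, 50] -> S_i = Random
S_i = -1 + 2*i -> [-1, 1, 3, 5, 7]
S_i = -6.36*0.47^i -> [-6.36, -2.99, -1.4, -0.66, -0.31]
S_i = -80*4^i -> [-80, -320, -1280, -5120, -20480]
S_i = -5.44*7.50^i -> [-5.44, -40.8, -306.0, -2295.0, -17212.5]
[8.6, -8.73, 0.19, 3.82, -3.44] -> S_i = Random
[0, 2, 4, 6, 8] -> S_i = 0 + 2*i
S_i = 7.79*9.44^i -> [7.79, 73.54, 694.19, 6553.2, 61862.21]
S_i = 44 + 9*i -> [44, 53, 62, 71, 80]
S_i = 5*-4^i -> [5, -20, 80, -320, 1280]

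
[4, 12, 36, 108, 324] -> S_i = 4*3^i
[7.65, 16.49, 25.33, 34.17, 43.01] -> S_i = 7.65 + 8.84*i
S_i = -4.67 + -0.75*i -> [-4.67, -5.42, -6.17, -6.92, -7.67]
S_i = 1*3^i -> [1, 3, 9, 27, 81]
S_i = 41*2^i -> [41, 82, 164, 328, 656]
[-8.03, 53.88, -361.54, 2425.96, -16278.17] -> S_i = -8.03*(-6.71)^i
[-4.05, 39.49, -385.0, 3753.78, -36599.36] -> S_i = -4.05*(-9.75)^i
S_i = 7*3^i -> [7, 21, 63, 189, 567]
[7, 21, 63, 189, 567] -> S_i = 7*3^i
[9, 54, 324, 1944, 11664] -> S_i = 9*6^i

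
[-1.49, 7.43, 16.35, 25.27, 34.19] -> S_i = -1.49 + 8.92*i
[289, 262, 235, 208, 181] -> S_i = 289 + -27*i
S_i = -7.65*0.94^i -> [-7.65, -7.19, -6.76, -6.35, -5.97]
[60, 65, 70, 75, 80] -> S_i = 60 + 5*i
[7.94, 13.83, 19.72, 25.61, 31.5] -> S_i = 7.94 + 5.89*i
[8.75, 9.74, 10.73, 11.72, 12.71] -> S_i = 8.75 + 0.99*i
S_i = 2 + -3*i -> [2, -1, -4, -7, -10]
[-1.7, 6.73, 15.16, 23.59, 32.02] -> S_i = -1.70 + 8.43*i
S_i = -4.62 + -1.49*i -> [-4.62, -6.11, -7.6, -9.09, -10.58]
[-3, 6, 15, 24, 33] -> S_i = -3 + 9*i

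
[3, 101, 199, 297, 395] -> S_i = 3 + 98*i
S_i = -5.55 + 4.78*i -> [-5.55, -0.77, 4.01, 8.79, 13.57]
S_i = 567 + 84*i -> [567, 651, 735, 819, 903]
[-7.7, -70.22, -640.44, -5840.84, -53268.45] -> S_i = -7.70*9.12^i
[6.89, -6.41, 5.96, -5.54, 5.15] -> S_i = 6.89*(-0.93)^i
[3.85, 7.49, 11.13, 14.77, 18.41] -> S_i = 3.85 + 3.64*i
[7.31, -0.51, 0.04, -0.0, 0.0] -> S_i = 7.31*(-0.07)^i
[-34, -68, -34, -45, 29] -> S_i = Random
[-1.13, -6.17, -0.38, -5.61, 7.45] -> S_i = Random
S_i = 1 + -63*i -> [1, -62, -125, -188, -251]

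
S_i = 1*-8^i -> [1, -8, 64, -512, 4096]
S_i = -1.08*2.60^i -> [-1.08, -2.81, -7.3, -18.98, -49.35]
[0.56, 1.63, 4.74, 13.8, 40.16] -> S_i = 0.56*2.91^i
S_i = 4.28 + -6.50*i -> [4.28, -2.22, -8.72, -15.22, -21.72]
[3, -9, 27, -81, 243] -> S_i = 3*-3^i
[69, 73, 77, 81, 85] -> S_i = 69 + 4*i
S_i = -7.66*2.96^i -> [-7.66, -22.67, -67.11, -198.66, -588.02]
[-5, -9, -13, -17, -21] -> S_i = -5 + -4*i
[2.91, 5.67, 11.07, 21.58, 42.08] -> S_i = 2.91*1.95^i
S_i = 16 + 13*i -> [16, 29, 42, 55, 68]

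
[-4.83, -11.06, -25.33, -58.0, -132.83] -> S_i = -4.83*2.29^i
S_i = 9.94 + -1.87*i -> [9.94, 8.07, 6.2, 4.33, 2.46]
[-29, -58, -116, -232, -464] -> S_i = -29*2^i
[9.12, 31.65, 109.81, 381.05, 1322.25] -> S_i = 9.12*3.47^i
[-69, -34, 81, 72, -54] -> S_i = Random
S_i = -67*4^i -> [-67, -268, -1072, -4288, -17152]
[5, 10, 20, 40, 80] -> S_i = 5*2^i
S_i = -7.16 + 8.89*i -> [-7.16, 1.73, 10.62, 19.51, 28.4]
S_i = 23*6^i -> [23, 138, 828, 4968, 29808]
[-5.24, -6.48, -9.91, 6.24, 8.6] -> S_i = Random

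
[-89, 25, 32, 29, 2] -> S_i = Random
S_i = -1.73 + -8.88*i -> [-1.73, -10.61, -19.49, -28.37, -37.25]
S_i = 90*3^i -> [90, 270, 810, 2430, 7290]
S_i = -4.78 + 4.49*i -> [-4.78, -0.29, 4.2, 8.69, 13.18]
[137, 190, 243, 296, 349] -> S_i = 137 + 53*i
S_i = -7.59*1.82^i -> [-7.59, -13.81, -25.14, -45.76, -83.28]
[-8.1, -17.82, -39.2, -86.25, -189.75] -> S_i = -8.10*2.20^i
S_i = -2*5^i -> [-2, -10, -50, -250, -1250]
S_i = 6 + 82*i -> [6, 88, 170, 252, 334]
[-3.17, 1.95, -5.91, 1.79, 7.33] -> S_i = Random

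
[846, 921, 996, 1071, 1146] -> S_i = 846 + 75*i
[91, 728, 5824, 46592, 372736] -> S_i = 91*8^i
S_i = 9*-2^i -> [9, -18, 36, -72, 144]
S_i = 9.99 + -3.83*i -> [9.99, 6.16, 2.33, -1.5, -5.33]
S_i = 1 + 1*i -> [1, 2, 3, 4, 5]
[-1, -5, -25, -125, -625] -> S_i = -1*5^i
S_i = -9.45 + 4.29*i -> [-9.45, -5.16, -0.87, 3.42, 7.71]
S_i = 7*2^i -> [7, 14, 28, 56, 112]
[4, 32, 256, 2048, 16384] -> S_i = 4*8^i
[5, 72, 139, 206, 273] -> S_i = 5 + 67*i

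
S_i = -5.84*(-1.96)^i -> [-5.84, 11.45, -22.43, 43.97, -86.19]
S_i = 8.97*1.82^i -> [8.97, 16.33, 29.71, 54.08, 98.42]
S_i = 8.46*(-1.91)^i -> [8.46, -16.16, 30.86, -58.95, 112.59]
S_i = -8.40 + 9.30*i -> [-8.4, 0.9, 10.2, 19.5, 28.8]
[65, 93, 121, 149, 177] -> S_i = 65 + 28*i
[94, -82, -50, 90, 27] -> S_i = Random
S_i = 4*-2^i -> [4, -8, 16, -32, 64]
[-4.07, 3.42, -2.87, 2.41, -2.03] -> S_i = -4.07*(-0.84)^i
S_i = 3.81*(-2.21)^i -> [3.81, -8.42, 18.61, -41.12, 90.89]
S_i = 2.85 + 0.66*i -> [2.85, 3.51, 4.17, 4.83, 5.49]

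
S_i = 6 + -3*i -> [6, 3, 0, -3, -6]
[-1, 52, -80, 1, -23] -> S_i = Random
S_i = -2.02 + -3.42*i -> [-2.02, -5.44, -8.86, -12.28, -15.7]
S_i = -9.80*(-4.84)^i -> [-9.8, 47.43, -229.57, 1111.12, -5377.84]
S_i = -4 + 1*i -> [-4, -3, -2, -1, 0]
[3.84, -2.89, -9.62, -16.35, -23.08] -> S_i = 3.84 + -6.73*i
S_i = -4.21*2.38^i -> [-4.21, -10.02, -23.85, -56.76, -135.08]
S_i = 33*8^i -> [33, 264, 2112, 16896, 135168]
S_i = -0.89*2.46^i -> [-0.89, -2.19, -5.39, -13.25, -32.59]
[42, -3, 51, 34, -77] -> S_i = Random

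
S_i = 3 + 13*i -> [3, 16, 29, 42, 55]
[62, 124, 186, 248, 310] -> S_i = 62 + 62*i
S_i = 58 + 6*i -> [58, 64, 70, 76, 82]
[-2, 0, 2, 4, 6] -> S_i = -2 + 2*i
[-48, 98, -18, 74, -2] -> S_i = Random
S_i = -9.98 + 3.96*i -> [-9.98, -6.02, -2.06, 1.9, 5.86]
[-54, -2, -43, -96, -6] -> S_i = Random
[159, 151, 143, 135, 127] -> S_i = 159 + -8*i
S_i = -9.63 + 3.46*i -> [-9.63, -6.17, -2.71, 0.75, 4.21]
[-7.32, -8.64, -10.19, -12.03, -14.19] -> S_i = -7.32*1.18^i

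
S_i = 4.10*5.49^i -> [4.1, 22.51, 123.57, 678.42, 3724.55]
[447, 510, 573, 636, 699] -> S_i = 447 + 63*i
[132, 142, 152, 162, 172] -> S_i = 132 + 10*i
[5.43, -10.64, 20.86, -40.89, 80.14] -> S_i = 5.43*(-1.96)^i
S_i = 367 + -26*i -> [367, 341, 315, 289, 263]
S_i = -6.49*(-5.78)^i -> [-6.49, 37.51, -216.82, 1253.22, -7243.63]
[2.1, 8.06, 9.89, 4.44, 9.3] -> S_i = Random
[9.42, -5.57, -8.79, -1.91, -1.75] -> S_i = Random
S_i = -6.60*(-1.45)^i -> [-6.6, 9.57, -13.88, 20.12, -29.18]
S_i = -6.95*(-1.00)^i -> [-6.95, 6.95, -6.95, 6.95, -6.95]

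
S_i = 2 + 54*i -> [2, 56, 110, 164, 218]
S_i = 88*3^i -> [88, 264, 792, 2376, 7128]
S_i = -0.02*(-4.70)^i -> [-0.02, 0.09, -0.44, 2.08, -9.76]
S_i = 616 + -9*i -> [616, 607, 598, 589, 580]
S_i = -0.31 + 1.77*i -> [-0.31, 1.46, 3.23, 5.0, 6.77]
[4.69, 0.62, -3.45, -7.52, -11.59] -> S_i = 4.69 + -4.07*i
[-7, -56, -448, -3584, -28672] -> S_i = -7*8^i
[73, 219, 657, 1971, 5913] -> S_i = 73*3^i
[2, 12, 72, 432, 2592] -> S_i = 2*6^i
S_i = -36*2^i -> [-36, -72, -144, -288, -576]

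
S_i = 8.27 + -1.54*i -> [8.27, 6.73, 5.19, 3.65, 2.11]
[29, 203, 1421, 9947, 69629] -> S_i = 29*7^i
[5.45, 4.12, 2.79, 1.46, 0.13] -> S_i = 5.45 + -1.33*i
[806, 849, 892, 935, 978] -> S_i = 806 + 43*i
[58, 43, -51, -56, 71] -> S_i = Random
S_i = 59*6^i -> [59, 354, 2124, 12744, 76464]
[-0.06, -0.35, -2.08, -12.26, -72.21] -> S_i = -0.06*5.89^i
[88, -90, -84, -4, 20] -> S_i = Random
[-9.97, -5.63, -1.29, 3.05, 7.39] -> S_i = -9.97 + 4.34*i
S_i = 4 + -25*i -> [4, -21, -46, -71, -96]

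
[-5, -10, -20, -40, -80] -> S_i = -5*2^i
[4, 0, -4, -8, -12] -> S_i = 4 + -4*i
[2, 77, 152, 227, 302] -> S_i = 2 + 75*i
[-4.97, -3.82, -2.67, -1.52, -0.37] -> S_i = -4.97 + 1.15*i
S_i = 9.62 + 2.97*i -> [9.62, 12.59, 15.56, 18.53, 21.5]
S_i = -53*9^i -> [-53, -477, -4293, -38637, -347733]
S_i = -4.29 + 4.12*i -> [-4.29, -0.17, 3.95, 8.07, 12.19]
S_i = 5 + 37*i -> [5, 42, 79, 116, 153]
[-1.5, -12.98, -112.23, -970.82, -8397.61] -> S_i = -1.50*8.65^i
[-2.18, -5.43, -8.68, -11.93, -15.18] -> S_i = -2.18 + -3.25*i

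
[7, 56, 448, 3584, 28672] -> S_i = 7*8^i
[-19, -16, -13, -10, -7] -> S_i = -19 + 3*i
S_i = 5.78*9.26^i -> [5.78, 53.52, 495.62, 4589.45, 42498.32]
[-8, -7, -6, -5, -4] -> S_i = -8 + 1*i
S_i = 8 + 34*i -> [8, 42, 76, 110, 144]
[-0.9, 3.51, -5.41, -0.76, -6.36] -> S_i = Random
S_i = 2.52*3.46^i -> [2.52, 8.72, 30.17, 104.38, 361.16]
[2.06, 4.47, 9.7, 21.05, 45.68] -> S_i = 2.06*2.17^i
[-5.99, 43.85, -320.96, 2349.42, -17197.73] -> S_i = -5.99*(-7.32)^i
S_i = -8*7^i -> [-8, -56, -392, -2744, -19208]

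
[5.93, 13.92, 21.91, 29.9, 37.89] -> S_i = 5.93 + 7.99*i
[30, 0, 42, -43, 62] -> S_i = Random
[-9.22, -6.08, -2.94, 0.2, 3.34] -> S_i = -9.22 + 3.14*i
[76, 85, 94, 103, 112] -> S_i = 76 + 9*i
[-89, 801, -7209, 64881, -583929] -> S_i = -89*-9^i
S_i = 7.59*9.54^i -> [7.59, 72.41, 690.78, 6590.02, 62868.82]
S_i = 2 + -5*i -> [2, -3, -8, -13, -18]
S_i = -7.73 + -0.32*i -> [-7.73, -8.05, -8.37, -8.69, -9.01]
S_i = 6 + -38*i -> [6, -32, -70, -108, -146]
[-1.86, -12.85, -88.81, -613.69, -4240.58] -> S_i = -1.86*6.91^i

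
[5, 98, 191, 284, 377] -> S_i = 5 + 93*i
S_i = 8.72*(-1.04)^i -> [8.72, -9.07, 9.43, -9.81, 10.2]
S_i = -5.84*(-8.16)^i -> [-5.84, 47.65, -388.86, 3173.1, -25892.47]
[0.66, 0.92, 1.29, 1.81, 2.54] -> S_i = 0.66*1.40^i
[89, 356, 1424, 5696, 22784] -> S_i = 89*4^i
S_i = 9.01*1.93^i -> [9.01, 17.39, 33.56, 64.77, 125.01]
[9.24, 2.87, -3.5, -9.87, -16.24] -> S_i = 9.24 + -6.37*i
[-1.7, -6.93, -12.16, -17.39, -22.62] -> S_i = -1.70 + -5.23*i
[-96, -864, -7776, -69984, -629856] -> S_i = -96*9^i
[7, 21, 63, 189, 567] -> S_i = 7*3^i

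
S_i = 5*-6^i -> [5, -30, 180, -1080, 6480]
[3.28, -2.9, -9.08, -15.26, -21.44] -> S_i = 3.28 + -6.18*i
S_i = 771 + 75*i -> [771, 846, 921, 996, 1071]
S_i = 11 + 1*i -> [11, 12, 13, 14, 15]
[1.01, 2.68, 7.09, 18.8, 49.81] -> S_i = 1.01*2.65^i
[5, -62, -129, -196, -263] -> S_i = 5 + -67*i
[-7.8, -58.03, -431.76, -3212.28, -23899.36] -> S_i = -7.80*7.44^i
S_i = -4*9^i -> [-4, -36, -324, -2916, -26244]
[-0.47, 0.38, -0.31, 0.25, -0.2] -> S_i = -0.47*(-0.81)^i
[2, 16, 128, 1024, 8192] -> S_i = 2*8^i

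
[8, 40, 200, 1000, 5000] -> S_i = 8*5^i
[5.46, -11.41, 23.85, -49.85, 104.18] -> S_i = 5.46*(-2.09)^i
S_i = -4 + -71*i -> [-4, -75, -146, -217, -288]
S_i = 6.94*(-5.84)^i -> [6.94, -40.53, 236.69, -1382.29, 8072.55]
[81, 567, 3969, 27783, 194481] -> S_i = 81*7^i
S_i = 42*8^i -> [42, 336, 2688, 21504, 172032]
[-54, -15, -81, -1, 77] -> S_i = Random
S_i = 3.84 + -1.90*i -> [3.84, 1.94, 0.04, -1.86, -3.76]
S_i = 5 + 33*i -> [5, 38, 71, 104, 137]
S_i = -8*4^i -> [-8, -32, -128, -512, -2048]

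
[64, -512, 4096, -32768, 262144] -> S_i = 64*-8^i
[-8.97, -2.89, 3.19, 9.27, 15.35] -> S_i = -8.97 + 6.08*i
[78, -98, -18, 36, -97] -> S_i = Random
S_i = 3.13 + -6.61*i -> [3.13, -3.48, -10.09, -16.7, -23.31]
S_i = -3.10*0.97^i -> [-3.1, -3.01, -2.92, -2.83, -2.74]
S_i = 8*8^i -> [8, 64, 512, 4096, 32768]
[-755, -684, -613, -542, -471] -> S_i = -755 + 71*i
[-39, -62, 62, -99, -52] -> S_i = Random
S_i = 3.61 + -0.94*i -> [3.61, 2.67, 1.73, 0.79, -0.15]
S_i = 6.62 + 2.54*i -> [6.62, 9.16, 11.7, 14.24, 16.78]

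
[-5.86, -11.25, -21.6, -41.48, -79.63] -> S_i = -5.86*1.92^i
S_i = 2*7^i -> [2, 14, 98, 686, 4802]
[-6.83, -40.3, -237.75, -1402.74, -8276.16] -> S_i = -6.83*5.90^i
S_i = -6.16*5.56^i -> [-6.16, -34.25, -190.43, -1058.78, -5886.81]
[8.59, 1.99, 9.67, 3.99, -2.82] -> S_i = Random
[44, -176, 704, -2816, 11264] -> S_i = 44*-4^i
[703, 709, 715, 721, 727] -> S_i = 703 + 6*i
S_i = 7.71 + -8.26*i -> [7.71, -0.55, -8.81, -17.07, -25.33]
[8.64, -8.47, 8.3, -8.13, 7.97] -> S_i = 8.64*(-0.98)^i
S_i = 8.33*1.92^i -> [8.33, 15.99, 30.71, 58.96, 113.2]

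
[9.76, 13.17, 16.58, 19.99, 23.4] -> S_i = 9.76 + 3.41*i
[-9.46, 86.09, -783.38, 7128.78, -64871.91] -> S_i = -9.46*(-9.10)^i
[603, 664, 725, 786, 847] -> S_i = 603 + 61*i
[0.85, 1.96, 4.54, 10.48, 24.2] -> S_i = 0.85*2.31^i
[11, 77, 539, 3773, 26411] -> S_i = 11*7^i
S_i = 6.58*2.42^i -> [6.58, 15.92, 38.54, 93.25, 225.68]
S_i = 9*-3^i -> [9, -27, 81, -243, 729]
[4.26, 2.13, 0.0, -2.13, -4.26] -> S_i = 4.26 + -2.13*i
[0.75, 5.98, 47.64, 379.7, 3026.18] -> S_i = 0.75*7.97^i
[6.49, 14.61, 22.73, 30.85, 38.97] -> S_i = 6.49 + 8.12*i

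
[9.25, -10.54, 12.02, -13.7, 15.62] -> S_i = 9.25*(-1.14)^i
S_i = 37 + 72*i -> [37, 109, 181, 253, 325]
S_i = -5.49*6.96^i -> [-5.49, -38.21, -265.94, -1850.97, -12882.77]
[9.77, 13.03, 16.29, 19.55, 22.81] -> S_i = 9.77 + 3.26*i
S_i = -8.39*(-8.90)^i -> [-8.39, 74.67, -664.57, 5914.69, -52640.74]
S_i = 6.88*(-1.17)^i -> [6.88, -8.05, 9.42, -11.02, 12.89]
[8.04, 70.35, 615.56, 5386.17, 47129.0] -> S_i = 8.04*8.75^i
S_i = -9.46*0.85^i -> [-9.46, -8.04, -6.83, -5.81, -4.94]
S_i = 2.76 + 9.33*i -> [2.76, 12.09, 21.42, 30.75, 40.08]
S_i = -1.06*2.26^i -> [-1.06, -2.4, -5.41, -12.24, -27.65]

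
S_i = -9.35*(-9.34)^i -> [-9.35, 87.33, -815.65, 7618.2, -71153.97]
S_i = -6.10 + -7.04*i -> [-6.1, -13.14, -20.18, -27.22, -34.26]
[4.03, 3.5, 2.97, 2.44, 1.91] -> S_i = 4.03 + -0.53*i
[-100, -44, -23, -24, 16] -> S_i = Random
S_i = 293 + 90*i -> [293, 383, 473, 563, 653]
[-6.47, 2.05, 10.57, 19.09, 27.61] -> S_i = -6.47 + 8.52*i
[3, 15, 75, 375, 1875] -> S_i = 3*5^i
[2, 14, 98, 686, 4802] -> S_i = 2*7^i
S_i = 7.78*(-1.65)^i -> [7.78, -12.84, 21.18, -34.95, 57.67]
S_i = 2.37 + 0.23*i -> [2.37, 2.6, 2.83, 3.06, 3.29]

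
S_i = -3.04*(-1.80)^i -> [-3.04, 5.47, -9.85, 17.73, -31.91]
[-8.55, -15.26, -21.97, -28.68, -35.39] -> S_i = -8.55 + -6.71*i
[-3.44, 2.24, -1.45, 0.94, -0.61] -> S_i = -3.44*(-0.65)^i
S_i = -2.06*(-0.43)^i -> [-2.06, 0.89, -0.38, 0.16, -0.07]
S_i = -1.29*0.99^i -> [-1.29, -1.28, -1.26, -1.25, -1.24]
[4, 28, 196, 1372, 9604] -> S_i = 4*7^i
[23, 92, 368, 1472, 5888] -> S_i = 23*4^i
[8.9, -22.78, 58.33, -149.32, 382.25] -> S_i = 8.90*(-2.56)^i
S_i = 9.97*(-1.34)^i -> [9.97, -13.36, 17.9, -23.99, 32.15]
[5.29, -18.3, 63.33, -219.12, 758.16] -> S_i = 5.29*(-3.46)^i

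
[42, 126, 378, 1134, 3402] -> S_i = 42*3^i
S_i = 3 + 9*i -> [3, 12, 21, 30, 39]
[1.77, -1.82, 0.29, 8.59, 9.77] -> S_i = Random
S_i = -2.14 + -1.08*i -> [-2.14, -3.22, -4.3, -5.38, -6.46]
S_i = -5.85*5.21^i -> [-5.85, -30.48, -158.79, -827.31, -4310.29]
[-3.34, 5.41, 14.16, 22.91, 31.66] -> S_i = -3.34 + 8.75*i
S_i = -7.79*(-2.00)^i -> [-7.79, 15.58, -31.16, 62.32, -124.64]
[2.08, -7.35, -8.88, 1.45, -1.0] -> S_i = Random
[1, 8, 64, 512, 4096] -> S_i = 1*8^i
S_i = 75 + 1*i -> [75, 76, 77, 78, 79]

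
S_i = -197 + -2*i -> [-197, -199, -201, -203, -205]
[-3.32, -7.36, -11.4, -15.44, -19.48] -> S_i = -3.32 + -4.04*i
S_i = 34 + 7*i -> [34, 41, 48, 55, 62]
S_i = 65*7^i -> [65, 455, 3185, 22295, 156065]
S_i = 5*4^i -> [5, 20, 80, 320, 1280]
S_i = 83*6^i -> [83, 498, 2988, 17928, 107568]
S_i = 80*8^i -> [80, 640, 5120, 40960, 327680]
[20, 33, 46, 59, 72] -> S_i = 20 + 13*i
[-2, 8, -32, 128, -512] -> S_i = -2*-4^i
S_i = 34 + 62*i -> [34, 96, 158, 220, 282]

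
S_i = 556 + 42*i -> [556, 598, 640, 682, 724]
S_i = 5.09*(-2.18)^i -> [5.09, -11.1, 24.19, -52.73, 114.96]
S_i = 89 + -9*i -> [89, 80, 71, 62, 53]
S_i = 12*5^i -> [12, 60, 300, 1500, 7500]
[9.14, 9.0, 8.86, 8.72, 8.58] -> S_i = 9.14 + -0.14*i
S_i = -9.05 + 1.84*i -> [-9.05, -7.21, -5.37, -3.53, -1.69]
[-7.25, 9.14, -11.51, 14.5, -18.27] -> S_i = -7.25*(-1.26)^i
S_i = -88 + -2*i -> [-88, -90, -92, -94, -96]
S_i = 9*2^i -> [9, 18, 36, 72, 144]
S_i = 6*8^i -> [6, 48, 384, 3072, 24576]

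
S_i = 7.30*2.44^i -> [7.3, 17.81, 43.46, 106.05, 258.75]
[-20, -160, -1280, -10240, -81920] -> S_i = -20*8^i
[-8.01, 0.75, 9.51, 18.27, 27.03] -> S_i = -8.01 + 8.76*i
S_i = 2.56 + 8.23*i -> [2.56, 10.79, 19.02, 27.25, 35.48]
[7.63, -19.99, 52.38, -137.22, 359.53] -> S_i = 7.63*(-2.62)^i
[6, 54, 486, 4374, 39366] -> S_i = 6*9^i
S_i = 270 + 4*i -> [270, 274, 278, 282, 286]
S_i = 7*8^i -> [7, 56, 448, 3584, 28672]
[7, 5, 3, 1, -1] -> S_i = 7 + -2*i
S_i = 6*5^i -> [6, 30, 150, 750, 3750]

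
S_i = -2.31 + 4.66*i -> [-2.31, 2.35, 7.01, 11.67, 16.33]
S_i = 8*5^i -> [8, 40, 200, 1000, 5000]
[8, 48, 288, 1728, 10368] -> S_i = 8*6^i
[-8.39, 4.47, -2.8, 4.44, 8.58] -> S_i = Random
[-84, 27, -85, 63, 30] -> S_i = Random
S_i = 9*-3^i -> [9, -27, 81, -243, 729]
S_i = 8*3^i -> [8, 24, 72, 216, 648]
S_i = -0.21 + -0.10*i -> [-0.21, -0.31, -0.41, -0.51, -0.61]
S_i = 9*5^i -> [9, 45, 225, 1125, 5625]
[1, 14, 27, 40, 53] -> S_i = 1 + 13*i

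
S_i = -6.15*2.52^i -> [-6.15, -15.5, -39.05, -98.42, -248.01]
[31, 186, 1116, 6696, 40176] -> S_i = 31*6^i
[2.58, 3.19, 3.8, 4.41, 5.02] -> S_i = 2.58 + 0.61*i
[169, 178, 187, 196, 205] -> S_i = 169 + 9*i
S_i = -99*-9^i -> [-99, 891, -8019, 72171, -649539]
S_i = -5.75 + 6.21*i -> [-5.75, 0.46, 6.67, 12.88, 19.09]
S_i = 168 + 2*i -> [168, 170, 172, 174, 176]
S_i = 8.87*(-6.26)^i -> [8.87, -55.53, 347.59, -2175.94, 13621.38]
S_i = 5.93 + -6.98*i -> [5.93, -1.05, -8.03, -15.01, -21.99]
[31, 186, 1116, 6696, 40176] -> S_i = 31*6^i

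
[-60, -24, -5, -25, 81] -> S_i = Random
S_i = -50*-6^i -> [-50, 300, -1800, 10800, -64800]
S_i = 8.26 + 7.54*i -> [8.26, 15.8, 23.34, 30.88, 38.42]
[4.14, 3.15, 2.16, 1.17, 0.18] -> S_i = 4.14 + -0.99*i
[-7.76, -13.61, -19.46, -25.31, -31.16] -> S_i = -7.76 + -5.85*i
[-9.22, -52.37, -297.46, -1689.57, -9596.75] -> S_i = -9.22*5.68^i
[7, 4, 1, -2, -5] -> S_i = 7 + -3*i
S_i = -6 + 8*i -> [-6, 2, 10, 18, 26]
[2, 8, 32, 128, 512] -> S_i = 2*4^i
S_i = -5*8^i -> [-5, -40, -320, -2560, -20480]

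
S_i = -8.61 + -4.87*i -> [-8.61, -13.48, -18.35, -23.22, -28.09]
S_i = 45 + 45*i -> [45, 90, 135, 180, 225]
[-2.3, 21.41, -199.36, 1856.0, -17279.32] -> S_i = -2.30*(-9.31)^i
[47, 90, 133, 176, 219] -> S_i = 47 + 43*i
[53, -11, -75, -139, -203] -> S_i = 53 + -64*i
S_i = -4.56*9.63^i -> [-4.56, -43.91, -422.88, -4072.34, -39216.6]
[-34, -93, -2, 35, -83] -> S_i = Random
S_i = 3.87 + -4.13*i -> [3.87, -0.26, -4.39, -8.52, -12.65]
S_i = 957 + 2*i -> [957, 959, 961, 963, 965]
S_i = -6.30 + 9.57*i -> [-6.3, 3.27, 12.84, 22.41, 31.98]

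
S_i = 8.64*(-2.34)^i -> [8.64, -20.22, 47.31, -110.7, 259.05]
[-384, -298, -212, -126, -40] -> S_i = -384 + 86*i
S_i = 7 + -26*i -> [7, -19, -45, -71, -97]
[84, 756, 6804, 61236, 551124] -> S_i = 84*9^i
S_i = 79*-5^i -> [79, -395, 1975, -9875, 49375]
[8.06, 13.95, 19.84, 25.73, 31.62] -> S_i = 8.06 + 5.89*i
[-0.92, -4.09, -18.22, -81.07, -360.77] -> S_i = -0.92*4.45^i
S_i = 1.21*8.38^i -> [1.21, 10.14, 84.97, 712.06, 5967.07]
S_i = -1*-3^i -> [-1, 3, -9, 27, -81]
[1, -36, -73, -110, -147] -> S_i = 1 + -37*i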